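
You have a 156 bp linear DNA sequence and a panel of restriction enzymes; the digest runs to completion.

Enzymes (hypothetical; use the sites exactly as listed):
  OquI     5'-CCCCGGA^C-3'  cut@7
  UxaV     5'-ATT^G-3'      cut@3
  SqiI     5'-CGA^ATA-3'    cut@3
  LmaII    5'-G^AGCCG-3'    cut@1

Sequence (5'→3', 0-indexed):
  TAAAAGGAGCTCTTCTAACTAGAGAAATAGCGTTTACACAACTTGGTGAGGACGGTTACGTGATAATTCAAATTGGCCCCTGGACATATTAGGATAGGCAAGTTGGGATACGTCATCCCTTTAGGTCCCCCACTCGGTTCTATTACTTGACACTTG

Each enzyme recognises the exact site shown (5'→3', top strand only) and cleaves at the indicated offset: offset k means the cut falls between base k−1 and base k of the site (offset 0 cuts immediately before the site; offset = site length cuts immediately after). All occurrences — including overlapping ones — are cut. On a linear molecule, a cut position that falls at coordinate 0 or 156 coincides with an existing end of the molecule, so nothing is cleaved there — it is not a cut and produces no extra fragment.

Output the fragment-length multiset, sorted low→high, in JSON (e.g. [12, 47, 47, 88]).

Site scan:
  OquI (CCCCGGAC, off=7): no sites
  UxaV ATTG/3: at [71] ⇒ [74]
  SqiI (CGAATA, off=3): no sites
  LmaII (GAGCCG, off=1): no sites

All cut coordinates (distinct, sorted): [74]

Fragments:
  [0,74): 74 bp
  [74,156): 82 bp

[74,82]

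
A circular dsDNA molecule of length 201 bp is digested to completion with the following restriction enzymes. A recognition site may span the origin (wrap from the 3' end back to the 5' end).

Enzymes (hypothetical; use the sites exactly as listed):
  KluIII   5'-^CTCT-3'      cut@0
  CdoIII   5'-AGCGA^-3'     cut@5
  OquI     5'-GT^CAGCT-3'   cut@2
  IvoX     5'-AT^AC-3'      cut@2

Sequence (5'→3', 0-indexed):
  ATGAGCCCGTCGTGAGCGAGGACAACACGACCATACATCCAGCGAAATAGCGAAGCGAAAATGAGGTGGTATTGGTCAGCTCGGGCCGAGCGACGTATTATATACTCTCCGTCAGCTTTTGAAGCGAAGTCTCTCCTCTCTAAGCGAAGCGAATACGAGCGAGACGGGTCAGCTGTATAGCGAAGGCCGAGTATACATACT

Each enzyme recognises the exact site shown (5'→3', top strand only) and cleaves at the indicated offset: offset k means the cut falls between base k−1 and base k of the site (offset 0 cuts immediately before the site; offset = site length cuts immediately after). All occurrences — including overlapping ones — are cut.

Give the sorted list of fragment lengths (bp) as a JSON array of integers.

Site scan:
  KluIII (CTCT, off=0): starts [104, 130, 135, 137] → cuts [104, 130, 135, 137]
  CdoIII (AGCGA, off=5): starts [14, 40, 48, 53, 88, 122, 142, 147, 157, 178] → cuts [19, 45, 53, 58, 93, 127, 147, 152, 162, 183]
  OquI (GTCAGCT, off=2): starts [74, 110, 167] → cuts [76, 112, 169]
  IvoX (ATAC, off=2): starts [32, 101, 152, 192, 196] → cuts [34, 103, 154, 194, 198]

Pooled cuts: [19, 34, 45, 53, 58, 76, 93, 103, 104, 112, 127, 130, 135, 137, 147, 152, 154, 162, 169, 183, 194, 198]

Fragment lengths:
  19→34: 15 bp
  34→45: 11 bp
  45→53: 8 bp
  53→58: 5 bp
  58→76: 18 bp
  76→93: 17 bp
  93→103: 10 bp
  103→104: 1 bp
  104→112: 8 bp
  112→127: 15 bp
  127→130: 3 bp
  130→135: 5 bp
  135→137: 2 bp
  137→147: 10 bp
  147→152: 5 bp
  152→154: 2 bp
  154→162: 8 bp
  162→169: 7 bp
  169→183: 14 bp
  183→194: 11 bp
  194→198: 4 bp
  198→19 (wrap): 201-198+19 = 22 bp

[1,2,2,3,4,5,5,5,7,8,8,8,10,10,11,11,14,15,15,17,18,22]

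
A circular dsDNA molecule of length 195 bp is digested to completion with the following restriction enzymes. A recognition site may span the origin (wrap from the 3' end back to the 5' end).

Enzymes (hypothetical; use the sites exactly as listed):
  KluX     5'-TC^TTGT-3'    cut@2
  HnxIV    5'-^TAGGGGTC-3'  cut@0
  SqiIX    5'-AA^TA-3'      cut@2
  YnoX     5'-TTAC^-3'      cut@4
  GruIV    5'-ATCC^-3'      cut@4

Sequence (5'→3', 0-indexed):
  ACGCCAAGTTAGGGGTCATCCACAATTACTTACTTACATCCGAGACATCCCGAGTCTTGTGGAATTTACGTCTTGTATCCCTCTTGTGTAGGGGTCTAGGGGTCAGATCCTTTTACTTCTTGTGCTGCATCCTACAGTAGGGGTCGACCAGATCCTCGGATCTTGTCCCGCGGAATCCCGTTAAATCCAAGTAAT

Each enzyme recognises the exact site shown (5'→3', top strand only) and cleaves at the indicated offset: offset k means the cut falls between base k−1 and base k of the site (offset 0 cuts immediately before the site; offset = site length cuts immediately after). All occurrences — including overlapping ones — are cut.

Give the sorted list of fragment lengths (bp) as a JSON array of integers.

[3,3,3,4,4,4,5,5,6,6,6,7,8,8,8,9,10,10,12,13,13,14,16,18]

Scan for sites:
  KluX (TCTTGT, off=2): starts [54, 70, 81, 117, 160] → cuts [56, 72, 83, 119, 162]
  HnxIV (TAGGGGTC, off=0): starts [9, 88, 96, 137] → cuts [9, 88, 96, 137]
  SqiIX (AATA, off=2): starts [192] → cuts [194]
  YnoX (TTAC, off=4): starts [25, 29, 33, 65, 112] → cuts [29, 33, 37, 69, 116]
  GruIV (ATCC, off=4): starts [17, 37, 46, 76, 106, 128, 151, 174, 184] → cuts [21, 41, 50, 80, 110, 132, 155, 178, 188]

Pooled cuts: [9, 21, 29, 33, 37, 41, 50, 56, 69, 72, 80, 83, 88, 96, 110, 116, 119, 132, 137, 155, 162, 178, 188, 194]

Fragment lengths:
  9→21: 12 bp
  21→29: 8 bp
  29→33: 4 bp
  33→37: 4 bp
  37→41: 4 bp
  41→50: 9 bp
  50→56: 6 bp
  56→69: 13 bp
  69→72: 3 bp
  72→80: 8 bp
  80→83: 3 bp
  83→88: 5 bp
  88→96: 8 bp
  96→110: 14 bp
  110→116: 6 bp
  116→119: 3 bp
  119→132: 13 bp
  132→137: 5 bp
  137→155: 18 bp
  155→162: 7 bp
  162→178: 16 bp
  178→188: 10 bp
  188→194: 6 bp
  194→9 (wrap): 195-194+9 = 10 bp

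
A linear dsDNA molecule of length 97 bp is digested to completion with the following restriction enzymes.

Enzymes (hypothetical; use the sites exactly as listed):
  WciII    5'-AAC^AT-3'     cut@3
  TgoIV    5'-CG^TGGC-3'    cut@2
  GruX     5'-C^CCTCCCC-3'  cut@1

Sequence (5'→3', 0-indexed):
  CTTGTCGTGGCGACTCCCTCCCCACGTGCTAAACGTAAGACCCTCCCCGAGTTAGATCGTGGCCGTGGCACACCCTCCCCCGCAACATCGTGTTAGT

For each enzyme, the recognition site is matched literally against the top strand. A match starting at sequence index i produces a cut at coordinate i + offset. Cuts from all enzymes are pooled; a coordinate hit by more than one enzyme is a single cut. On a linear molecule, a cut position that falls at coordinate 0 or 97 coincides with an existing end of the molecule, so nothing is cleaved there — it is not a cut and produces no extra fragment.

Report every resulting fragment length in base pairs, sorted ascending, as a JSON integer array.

Per-enzyme occurrences:
  WciII AACAT/3: at [83] ⇒ [86]
  TgoIV CGTGGC/2: at [5, 57, 63] ⇒ [7, 59, 65]
  GruX CCCTCCCC/1: at [15, 40, 72] ⇒ [16, 41, 73]

Pooled cuts: [7, 16, 41, 59, 65, 73, 86]

Fragment lengths:
  [0,7): 7 bp
  [7,16): 9 bp
  [16,41): 25 bp
  [41,59): 18 bp
  [59,65): 6 bp
  [65,73): 8 bp
  [73,86): 13 bp
  [86,97): 11 bp

[6,7,8,9,11,13,18,25]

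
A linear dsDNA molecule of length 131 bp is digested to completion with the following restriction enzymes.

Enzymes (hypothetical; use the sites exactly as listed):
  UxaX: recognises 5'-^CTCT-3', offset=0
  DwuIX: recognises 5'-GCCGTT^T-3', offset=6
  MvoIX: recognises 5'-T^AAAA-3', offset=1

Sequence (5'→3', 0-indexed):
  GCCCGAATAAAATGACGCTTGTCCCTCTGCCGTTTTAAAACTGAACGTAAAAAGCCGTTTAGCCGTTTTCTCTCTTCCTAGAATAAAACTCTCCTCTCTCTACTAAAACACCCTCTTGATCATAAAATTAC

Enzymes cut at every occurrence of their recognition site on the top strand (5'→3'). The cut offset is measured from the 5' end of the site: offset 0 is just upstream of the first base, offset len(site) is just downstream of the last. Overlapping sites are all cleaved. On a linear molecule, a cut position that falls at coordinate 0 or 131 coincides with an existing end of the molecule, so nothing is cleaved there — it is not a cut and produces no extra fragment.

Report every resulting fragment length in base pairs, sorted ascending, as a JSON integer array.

[2,2,2,2,2,4,5,7,8,8,8,8,10,11,11,12,13,16]

Per-enzyme occurrences:
  UxaX (CTCT, off=0): starts [24, 69, 71, 88, 93, 95, 97, 112] → cuts [24, 69, 71, 88, 93, 95, 97, 112]
  DwuIX (GCCGTTT, off=6): starts [28, 53, 61] → cuts [34, 59, 67]
  MvoIX (TAAAA, off=1): starts [7, 35, 47, 83, 103, 122] → cuts [8, 36, 48, 84, 104, 123]

Pooled cuts: [8, 24, 34, 36, 48, 59, 67, 69, 71, 84, 88, 93, 95, 97, 104, 112, 123]

Fragment lengths:
  [0,8): 8 bp
  [8,24): 16 bp
  [24,34): 10 bp
  [34,36): 2 bp
  [36,48): 12 bp
  [48,59): 11 bp
  [59,67): 8 bp
  [67,69): 2 bp
  [69,71): 2 bp
  [71,84): 13 bp
  [84,88): 4 bp
  [88,93): 5 bp
  [93,95): 2 bp
  [95,97): 2 bp
  [97,104): 7 bp
  [104,112): 8 bp
  [112,123): 11 bp
  [123,131): 8 bp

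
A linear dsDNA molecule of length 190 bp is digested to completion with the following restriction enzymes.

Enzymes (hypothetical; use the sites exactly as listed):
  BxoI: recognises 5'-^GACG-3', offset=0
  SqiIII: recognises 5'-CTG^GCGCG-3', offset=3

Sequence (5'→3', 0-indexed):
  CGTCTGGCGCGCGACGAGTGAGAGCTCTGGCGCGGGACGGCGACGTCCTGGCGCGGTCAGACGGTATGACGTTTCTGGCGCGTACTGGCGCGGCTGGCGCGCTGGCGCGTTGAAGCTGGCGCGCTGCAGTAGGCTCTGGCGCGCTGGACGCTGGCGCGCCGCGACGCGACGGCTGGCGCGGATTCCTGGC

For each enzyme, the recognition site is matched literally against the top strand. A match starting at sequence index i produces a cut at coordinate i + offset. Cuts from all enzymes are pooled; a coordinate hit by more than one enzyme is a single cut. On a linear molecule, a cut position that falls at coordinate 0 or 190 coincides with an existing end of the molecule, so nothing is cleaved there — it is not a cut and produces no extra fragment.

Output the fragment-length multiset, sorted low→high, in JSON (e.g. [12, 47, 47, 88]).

Site scan:
  BxoI (GACG, off=0): starts [12, 35, 41, 59, 67, 146, 162, 167] → cuts [12, 35, 41, 59, 67, 146, 162, 167]
  SqiIII (CTGGCGCG, off=3): starts [3, 26, 47, 74, 84, 93, 101, 115, 135, 150, 172] → cuts [6, 29, 50, 77, 87, 96, 104, 118, 138, 153, 175]

Pooled cuts: [6, 12, 29, 35, 41, 50, 59, 67, 77, 87, 96, 104, 118, 138, 146, 153, 162, 167, 175]

Fragment lengths:
  [0,6): 6 bp
  [6,12): 6 bp
  [12,29): 17 bp
  [29,35): 6 bp
  [35,41): 6 bp
  [41,50): 9 bp
  [50,59): 9 bp
  [59,67): 8 bp
  [67,77): 10 bp
  [77,87): 10 bp
  [87,96): 9 bp
  [96,104): 8 bp
  [104,118): 14 bp
  [118,138): 20 bp
  [138,146): 8 bp
  [146,153): 7 bp
  [153,162): 9 bp
  [162,167): 5 bp
  [167,175): 8 bp
  [175,190): 15 bp

[5,6,6,6,6,7,8,8,8,8,9,9,9,9,10,10,14,15,17,20]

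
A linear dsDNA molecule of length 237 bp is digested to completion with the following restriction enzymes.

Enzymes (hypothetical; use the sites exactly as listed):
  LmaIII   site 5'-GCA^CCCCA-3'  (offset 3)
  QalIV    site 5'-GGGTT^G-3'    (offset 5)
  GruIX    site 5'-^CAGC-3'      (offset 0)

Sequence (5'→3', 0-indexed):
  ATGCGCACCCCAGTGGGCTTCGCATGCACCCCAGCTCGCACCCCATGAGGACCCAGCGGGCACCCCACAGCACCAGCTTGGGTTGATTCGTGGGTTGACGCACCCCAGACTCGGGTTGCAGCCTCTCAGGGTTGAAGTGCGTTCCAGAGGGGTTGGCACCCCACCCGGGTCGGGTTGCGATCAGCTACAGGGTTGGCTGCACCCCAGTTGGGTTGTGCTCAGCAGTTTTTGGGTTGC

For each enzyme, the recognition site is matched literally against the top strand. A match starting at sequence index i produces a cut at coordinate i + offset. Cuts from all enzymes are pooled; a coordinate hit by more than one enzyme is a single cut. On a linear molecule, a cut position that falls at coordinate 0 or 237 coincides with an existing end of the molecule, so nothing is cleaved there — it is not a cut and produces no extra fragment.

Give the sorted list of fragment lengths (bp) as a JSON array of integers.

[1,2,3,4,5,5,5,6,6,7,7,9,9,11,12,13,13,13,15,15,16,18,21,21]

Scan for sites:
  LmaIII (GCACCCCA, off=3): starts [4, 25, 37, 59, 99, 155, 198] → cuts [7, 28, 40, 62, 102, 158, 201]
  QalIV (GGGTTG, off=5): starts [79, 91, 112, 128, 149, 171, 189, 209, 230] → cuts [84, 96, 117, 133, 154, 176, 194, 214, 235]
  GruIX (CAGC, off=0): starts [31, 53, 67, 73, 118, 181, 219] → cuts [31, 53, 67, 73, 118, 181, 219]

All cut coordinates (distinct, sorted): [7, 28, 31, 40, 53, 62, 67, 73, 84, 96, 102, 117, 118, 133, 154, 158, 176, 181, 194, 201, 214, 219, 235]

Fragment lengths:
  [0,7): 7 bp
  [7,28): 21 bp
  [28,31): 3 bp
  [31,40): 9 bp
  [40,53): 13 bp
  [53,62): 9 bp
  [62,67): 5 bp
  [67,73): 6 bp
  [73,84): 11 bp
  [84,96): 12 bp
  [96,102): 6 bp
  [102,117): 15 bp
  [117,118): 1 bp
  [118,133): 15 bp
  [133,154): 21 bp
  [154,158): 4 bp
  [158,176): 18 bp
  [176,181): 5 bp
  [181,194): 13 bp
  [194,201): 7 bp
  [201,214): 13 bp
  [214,219): 5 bp
  [219,235): 16 bp
  [235,237): 2 bp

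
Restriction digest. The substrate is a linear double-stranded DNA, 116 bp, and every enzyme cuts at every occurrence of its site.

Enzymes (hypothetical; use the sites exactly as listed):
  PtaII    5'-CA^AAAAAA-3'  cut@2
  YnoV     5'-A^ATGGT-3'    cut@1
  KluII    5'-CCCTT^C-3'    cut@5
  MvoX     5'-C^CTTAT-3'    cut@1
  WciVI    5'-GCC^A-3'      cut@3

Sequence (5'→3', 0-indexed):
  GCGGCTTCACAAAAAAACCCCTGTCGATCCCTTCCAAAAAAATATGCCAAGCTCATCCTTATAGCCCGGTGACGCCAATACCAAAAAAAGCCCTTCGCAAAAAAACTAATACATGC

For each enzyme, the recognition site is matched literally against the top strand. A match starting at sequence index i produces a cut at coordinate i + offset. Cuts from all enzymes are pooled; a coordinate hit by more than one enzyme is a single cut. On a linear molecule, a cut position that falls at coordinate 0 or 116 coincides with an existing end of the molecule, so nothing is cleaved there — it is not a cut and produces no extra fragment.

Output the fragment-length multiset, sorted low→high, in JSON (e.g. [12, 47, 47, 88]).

Scan for sites:
  PtaII (CAAAAAAA, off=2): starts [9, 34, 81, 97] → cuts [11, 36, 83, 99]
  YnoV (AATGGT, off=1): no sites
  KluII (CCCTTC, off=5): starts [28, 90] → cuts [33, 95]
  MvoX (CCTTAT, off=1): starts [56] → cuts [57]
  WciVI (GCCA, off=3): starts [45, 73] → cuts [48, 76]

Pooled cuts: [11, 33, 36, 48, 57, 76, 83, 95, 99]

Fragments:
  [0,11): 11 bp
  [11,33): 22 bp
  [33,36): 3 bp
  [36,48): 12 bp
  [48,57): 9 bp
  [57,76): 19 bp
  [76,83): 7 bp
  [83,95): 12 bp
  [95,99): 4 bp
  [99,116): 17 bp

[3,4,7,9,11,12,12,17,19,22]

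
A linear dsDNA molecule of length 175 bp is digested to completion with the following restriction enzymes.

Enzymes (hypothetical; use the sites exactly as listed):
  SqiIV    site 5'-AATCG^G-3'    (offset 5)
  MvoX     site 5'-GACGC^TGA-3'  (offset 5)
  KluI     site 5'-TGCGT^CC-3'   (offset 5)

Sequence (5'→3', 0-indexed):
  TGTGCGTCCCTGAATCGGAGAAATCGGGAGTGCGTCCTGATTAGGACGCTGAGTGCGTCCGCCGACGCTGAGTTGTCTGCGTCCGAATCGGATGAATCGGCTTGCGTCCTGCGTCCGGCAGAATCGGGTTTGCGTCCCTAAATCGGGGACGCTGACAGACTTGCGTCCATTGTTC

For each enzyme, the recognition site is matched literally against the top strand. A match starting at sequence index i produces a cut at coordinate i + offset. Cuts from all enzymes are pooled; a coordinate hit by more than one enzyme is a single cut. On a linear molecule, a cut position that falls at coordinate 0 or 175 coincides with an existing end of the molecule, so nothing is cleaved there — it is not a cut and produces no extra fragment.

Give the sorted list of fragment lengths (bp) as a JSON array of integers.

[7,7,7,8,8,9,9,9,9,9,9,10,10,10,12,14,14,14]

Site scan:
  SqiIV (AATCGG, off=5): starts [12, 21, 85, 94, 121, 140] → cuts [17, 26, 90, 99, 126, 145]
  MvoX (GACGCTGA, off=5): starts [44, 63, 147] → cuts [49, 68, 152]
  KluI (TGCGTCC, off=5): starts [2, 30, 53, 77, 102, 109, 130, 161] → cuts [7, 35, 58, 82, 107, 114, 135, 166]

All cut coordinates (distinct, sorted): [7, 17, 26, 35, 49, 58, 68, 82, 90, 99, 107, 114, 126, 135, 145, 152, 166]

Fragments:
  [0,7): 7 bp
  [7,17): 10 bp
  [17,26): 9 bp
  [26,35): 9 bp
  [35,49): 14 bp
  [49,58): 9 bp
  [58,68): 10 bp
  [68,82): 14 bp
  [82,90): 8 bp
  [90,99): 9 bp
  [99,107): 8 bp
  [107,114): 7 bp
  [114,126): 12 bp
  [126,135): 9 bp
  [135,145): 10 bp
  [145,152): 7 bp
  [152,166): 14 bp
  [166,175): 9 bp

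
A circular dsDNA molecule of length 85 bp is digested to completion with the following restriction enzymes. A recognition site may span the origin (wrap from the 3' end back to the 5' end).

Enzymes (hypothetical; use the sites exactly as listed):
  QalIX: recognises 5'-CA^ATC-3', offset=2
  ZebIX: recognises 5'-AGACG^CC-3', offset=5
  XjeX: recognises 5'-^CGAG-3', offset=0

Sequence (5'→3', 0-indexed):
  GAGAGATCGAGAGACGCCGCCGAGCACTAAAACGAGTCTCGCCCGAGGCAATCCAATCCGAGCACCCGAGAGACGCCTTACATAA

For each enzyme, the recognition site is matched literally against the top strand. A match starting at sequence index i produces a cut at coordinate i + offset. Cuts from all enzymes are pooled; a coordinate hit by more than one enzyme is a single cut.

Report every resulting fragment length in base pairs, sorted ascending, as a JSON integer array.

Site scan:
  QalIX CAATC/2: at [48, 53] ⇒ [50, 55]
  ZebIX AGACGCC/5: at [11, 70] ⇒ [16, 75]
  XjeX CGAG/0: at [7, 20, 32, 43, 58, 66] ⇒ [7, 20, 32, 43, 58, 66]

All cut coordinates (distinct, sorted): [7, 16, 20, 32, 43, 50, 55, 58, 66, 75]

Fragments:
  7→16: 9 bp
  16→20: 4 bp
  20→32: 12 bp
  32→43: 11 bp
  43→50: 7 bp
  50→55: 5 bp
  55→58: 3 bp
  58→66: 8 bp
  66→75: 9 bp
  75→7 (wrap): 85-75+7 = 17 bp

[3,4,5,7,8,9,9,11,12,17]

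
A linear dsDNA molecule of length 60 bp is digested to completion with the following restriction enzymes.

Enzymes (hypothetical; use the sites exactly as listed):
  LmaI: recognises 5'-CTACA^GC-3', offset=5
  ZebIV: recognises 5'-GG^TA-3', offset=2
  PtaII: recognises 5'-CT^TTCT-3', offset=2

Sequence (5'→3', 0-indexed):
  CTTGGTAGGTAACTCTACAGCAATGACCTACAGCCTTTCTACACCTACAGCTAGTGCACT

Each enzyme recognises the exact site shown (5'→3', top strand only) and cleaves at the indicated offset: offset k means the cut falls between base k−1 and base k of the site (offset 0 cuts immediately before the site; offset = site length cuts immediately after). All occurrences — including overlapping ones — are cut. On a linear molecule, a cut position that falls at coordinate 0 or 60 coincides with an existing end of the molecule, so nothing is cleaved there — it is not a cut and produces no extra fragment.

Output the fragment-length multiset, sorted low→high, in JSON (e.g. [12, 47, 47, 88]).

Site scan:
  LmaI (CTACAGC, off=5): starts [14, 27, 44] → cuts [19, 32, 49]
  ZebIV (GGTA, off=2): starts [3, 7] → cuts [5, 9]
  PtaII (CTTTCT, off=2): starts [34] → cuts [36]

All cut coordinates (distinct, sorted): [5, 9, 19, 32, 36, 49]

Fragments:
  [0,5): 5 bp
  [5,9): 4 bp
  [9,19): 10 bp
  [19,32): 13 bp
  [32,36): 4 bp
  [36,49): 13 bp
  [49,60): 11 bp

[4,4,5,10,11,13,13]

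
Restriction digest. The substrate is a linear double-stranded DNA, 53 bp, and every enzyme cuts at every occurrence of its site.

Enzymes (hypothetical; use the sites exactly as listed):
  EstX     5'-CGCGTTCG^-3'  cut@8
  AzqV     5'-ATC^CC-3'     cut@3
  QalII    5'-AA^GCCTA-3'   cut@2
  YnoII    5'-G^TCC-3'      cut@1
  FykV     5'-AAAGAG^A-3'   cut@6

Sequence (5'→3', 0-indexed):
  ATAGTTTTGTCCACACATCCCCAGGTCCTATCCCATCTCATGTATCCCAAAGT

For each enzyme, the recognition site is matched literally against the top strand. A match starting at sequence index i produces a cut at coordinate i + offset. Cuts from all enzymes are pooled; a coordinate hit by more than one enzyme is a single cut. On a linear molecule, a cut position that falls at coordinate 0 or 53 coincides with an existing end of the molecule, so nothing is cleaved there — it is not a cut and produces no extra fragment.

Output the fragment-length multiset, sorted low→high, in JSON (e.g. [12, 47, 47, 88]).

[6,7,7,9,10,14]

Site scan:
  EstX (CGCGTTCG, off=8): no sites
  AzqV (ATCCC, off=3): starts [16, 29, 43] → cuts [19, 32, 46]
  QalII (AAGCCTA, off=2): no sites
  YnoII (GTCC, off=1): starts [8, 24] → cuts [9, 25]
  FykV (AAAGAGA, off=6): no sites

Pooled cuts: [9, 19, 25, 32, 46]

Fragment lengths:
  [0,9): 9 bp
  [9,19): 10 bp
  [19,25): 6 bp
  [25,32): 7 bp
  [32,46): 14 bp
  [46,53): 7 bp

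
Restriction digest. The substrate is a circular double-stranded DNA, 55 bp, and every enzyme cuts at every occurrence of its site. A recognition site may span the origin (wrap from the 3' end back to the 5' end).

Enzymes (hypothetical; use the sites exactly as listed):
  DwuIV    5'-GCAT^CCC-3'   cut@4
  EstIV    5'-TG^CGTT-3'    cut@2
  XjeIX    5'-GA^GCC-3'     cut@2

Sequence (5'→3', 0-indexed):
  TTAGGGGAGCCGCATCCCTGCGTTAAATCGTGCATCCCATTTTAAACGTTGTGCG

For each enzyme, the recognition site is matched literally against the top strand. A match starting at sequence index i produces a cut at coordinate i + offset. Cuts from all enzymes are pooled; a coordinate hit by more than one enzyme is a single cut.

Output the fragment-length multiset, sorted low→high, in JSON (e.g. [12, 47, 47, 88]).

[5,7,10,15,18]

Site scan:
  DwuIV (GCATCCC, off=4): starts [11, 31] → cuts [15, 35]
  EstIV (TGCGTT, off=2): starts [18, 51] → cuts [20, 53]
  XjeIX (GAGCC, off=2): starts [6] → cuts [8]

Pooled cuts: [8, 15, 20, 35, 53]

Fragments:
  8→15: 7 bp
  15→20: 5 bp
  20→35: 15 bp
  35→53: 18 bp
  53→8 (wrap): 55-53+8 = 10 bp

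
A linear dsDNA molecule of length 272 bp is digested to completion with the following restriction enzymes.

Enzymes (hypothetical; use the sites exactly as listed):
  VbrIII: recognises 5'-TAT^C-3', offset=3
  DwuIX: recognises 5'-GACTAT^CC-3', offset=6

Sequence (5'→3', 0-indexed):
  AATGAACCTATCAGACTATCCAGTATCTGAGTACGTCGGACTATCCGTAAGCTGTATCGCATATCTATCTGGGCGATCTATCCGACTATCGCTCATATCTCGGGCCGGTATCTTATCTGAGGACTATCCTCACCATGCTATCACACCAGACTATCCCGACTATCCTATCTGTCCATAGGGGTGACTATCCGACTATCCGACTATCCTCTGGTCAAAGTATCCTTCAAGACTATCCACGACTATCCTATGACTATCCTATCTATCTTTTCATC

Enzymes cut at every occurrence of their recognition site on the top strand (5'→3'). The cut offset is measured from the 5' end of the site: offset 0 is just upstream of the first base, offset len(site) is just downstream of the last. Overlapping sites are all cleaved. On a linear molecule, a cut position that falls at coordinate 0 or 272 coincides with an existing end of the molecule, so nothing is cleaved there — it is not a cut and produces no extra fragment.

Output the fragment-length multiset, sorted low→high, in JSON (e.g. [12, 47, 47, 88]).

[4,4,5,5,5,7,7,8,8,8,8,9,9,9,10,11,11,11,13,13,13,13,13,14,16,18,20]

Per-enzyme occurrences:
  VbrIII (TATC, off=3): starts [8, 16, 23, 41, 54, 61, 65, 78, 86, 95, 108, 113, 124, 138, 151, 160, 165, 185, 193, 201, 217, 230, 240, 251, 256, 260] → cuts [11, 19, 26, 44, 57, 64, 68, 81, 89, 98, 111, 116, 127, 141, 154, 163, 168, 188, 196, 204, 220, 233, 243, 254, 259, 263]
  DwuIX (GACTATCC, off=6): starts [13, 38, 121, 148, 157, 182, 190, 198, 227, 237, 248] → cuts [19, 44, 127, 154, 163, 188, 196, 204, 233, 243, 254]

All cut coordinates (distinct, sorted): [11, 19, 26, 44, 57, 64, 68, 81, 89, 98, 111, 116, 127, 141, 154, 163, 168, 188, 196, 204, 220, 233, 243, 254, 259, 263]

Fragments:
  [0,11): 11 bp
  [11,19): 8 bp
  [19,26): 7 bp
  [26,44): 18 bp
  [44,57): 13 bp
  [57,64): 7 bp
  [64,68): 4 bp
  [68,81): 13 bp
  [81,89): 8 bp
  [89,98): 9 bp
  [98,111): 13 bp
  [111,116): 5 bp
  [116,127): 11 bp
  [127,141): 14 bp
  [141,154): 13 bp
  [154,163): 9 bp
  [163,168): 5 bp
  [168,188): 20 bp
  [188,196): 8 bp
  [196,204): 8 bp
  [204,220): 16 bp
  [220,233): 13 bp
  [233,243): 10 bp
  [243,254): 11 bp
  [254,259): 5 bp
  [259,263): 4 bp
  [263,272): 9 bp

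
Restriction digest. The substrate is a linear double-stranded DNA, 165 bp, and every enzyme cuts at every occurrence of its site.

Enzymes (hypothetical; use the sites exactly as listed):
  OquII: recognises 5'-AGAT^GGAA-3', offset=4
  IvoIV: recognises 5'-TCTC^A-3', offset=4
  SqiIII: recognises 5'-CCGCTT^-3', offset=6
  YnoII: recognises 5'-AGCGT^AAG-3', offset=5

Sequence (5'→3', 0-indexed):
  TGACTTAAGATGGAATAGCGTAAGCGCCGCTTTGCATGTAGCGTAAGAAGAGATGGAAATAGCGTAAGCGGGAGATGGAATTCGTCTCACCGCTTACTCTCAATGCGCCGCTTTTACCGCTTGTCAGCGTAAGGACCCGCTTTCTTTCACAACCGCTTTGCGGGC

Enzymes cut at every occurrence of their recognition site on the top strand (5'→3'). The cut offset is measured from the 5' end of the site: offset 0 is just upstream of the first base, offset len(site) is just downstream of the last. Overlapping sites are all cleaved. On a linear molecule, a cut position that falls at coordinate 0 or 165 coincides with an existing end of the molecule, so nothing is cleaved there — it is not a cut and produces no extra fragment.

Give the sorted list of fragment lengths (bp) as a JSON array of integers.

Per-enzyme occurrences:
  OquII (AGATGGAA, off=4): starts [7, 50, 72] → cuts [11, 54, 76]
  IvoIV (TCTCA, off=4): starts [84, 97] → cuts [88, 101]
  SqiIII (CCGCTT, off=6): starts [26, 89, 107, 116, 136, 152] → cuts [32, 95, 113, 122, 142, 158]
  YnoII (AGCGTAAG, off=5): starts [16, 39, 60, 125] → cuts [21, 44, 65, 130]

Pooled cuts: [11, 21, 32, 44, 54, 65, 76, 88, 95, 101, 113, 122, 130, 142, 158]

Fragment lengths:
  [0,11): 11 bp
  [11,21): 10 bp
  [21,32): 11 bp
  [32,44): 12 bp
  [44,54): 10 bp
  [54,65): 11 bp
  [65,76): 11 bp
  [76,88): 12 bp
  [88,95): 7 bp
  [95,101): 6 bp
  [101,113): 12 bp
  [113,122): 9 bp
  [122,130): 8 bp
  [130,142): 12 bp
  [142,158): 16 bp
  [158,165): 7 bp

[6,7,7,8,9,10,10,11,11,11,11,12,12,12,12,16]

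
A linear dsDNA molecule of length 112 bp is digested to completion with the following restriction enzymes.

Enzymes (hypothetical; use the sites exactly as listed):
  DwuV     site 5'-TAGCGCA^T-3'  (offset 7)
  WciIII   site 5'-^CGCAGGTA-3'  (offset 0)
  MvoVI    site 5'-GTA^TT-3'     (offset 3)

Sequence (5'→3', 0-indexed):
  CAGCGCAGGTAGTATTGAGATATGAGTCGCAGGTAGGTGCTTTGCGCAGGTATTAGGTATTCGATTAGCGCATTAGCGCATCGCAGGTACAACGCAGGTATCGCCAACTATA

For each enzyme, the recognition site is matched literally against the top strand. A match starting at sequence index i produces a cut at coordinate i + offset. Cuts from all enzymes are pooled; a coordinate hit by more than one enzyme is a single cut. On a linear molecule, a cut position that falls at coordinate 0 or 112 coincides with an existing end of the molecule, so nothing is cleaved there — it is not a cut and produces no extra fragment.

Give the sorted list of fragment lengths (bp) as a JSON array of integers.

[1,3,7,8,8,11,11,13,13,17,20]

Scan for sites:
  DwuV TAGCGCAT/7: at [65, 73] ⇒ [72, 80]
  WciIII CGCAGGTA/0: at [3, 27, 44, 81, 92] ⇒ [3, 27, 44, 81, 92]
  MvoVI GTATT/3: at [11, 49, 56] ⇒ [14, 52, 59]

Pooled cuts: [3, 14, 27, 44, 52, 59, 72, 80, 81, 92]

Fragment lengths:
  [0,3): 3 bp
  [3,14): 11 bp
  [14,27): 13 bp
  [27,44): 17 bp
  [44,52): 8 bp
  [52,59): 7 bp
  [59,72): 13 bp
  [72,80): 8 bp
  [80,81): 1 bp
  [81,92): 11 bp
  [92,112): 20 bp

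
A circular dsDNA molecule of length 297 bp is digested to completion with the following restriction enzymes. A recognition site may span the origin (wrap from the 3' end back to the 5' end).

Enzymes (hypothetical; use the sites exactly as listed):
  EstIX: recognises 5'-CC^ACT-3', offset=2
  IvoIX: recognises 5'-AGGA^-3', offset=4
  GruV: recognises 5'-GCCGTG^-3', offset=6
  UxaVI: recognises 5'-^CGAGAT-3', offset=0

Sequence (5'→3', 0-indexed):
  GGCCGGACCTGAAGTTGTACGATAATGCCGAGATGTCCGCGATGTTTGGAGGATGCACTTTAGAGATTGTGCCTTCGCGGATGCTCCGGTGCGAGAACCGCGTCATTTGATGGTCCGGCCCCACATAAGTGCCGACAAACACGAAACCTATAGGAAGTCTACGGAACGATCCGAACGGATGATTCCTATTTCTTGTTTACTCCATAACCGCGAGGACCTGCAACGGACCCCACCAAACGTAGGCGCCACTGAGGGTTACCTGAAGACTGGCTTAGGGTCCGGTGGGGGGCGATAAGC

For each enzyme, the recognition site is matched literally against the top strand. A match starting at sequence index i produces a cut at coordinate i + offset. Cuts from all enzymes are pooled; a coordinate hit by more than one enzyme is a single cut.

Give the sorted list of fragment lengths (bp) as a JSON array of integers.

[25,31,61,78,102]

Scan for sites:
  EstIX CCACT/2: at [245] ⇒ [247]
  IvoIX AGGA/4: at [49, 151, 212] ⇒ [53, 155, 216]
  GruV (GCCGTG, off=6): no sites
  UxaVI CGAGAT/0: at [28] ⇒ [28]

All cut coordinates (distinct, sorted): [28, 53, 155, 216, 247]

Fragment lengths:
  28→53: 25 bp
  53→155: 102 bp
  155→216: 61 bp
  216→247: 31 bp
  247→28 (wrap): 297-247+28 = 78 bp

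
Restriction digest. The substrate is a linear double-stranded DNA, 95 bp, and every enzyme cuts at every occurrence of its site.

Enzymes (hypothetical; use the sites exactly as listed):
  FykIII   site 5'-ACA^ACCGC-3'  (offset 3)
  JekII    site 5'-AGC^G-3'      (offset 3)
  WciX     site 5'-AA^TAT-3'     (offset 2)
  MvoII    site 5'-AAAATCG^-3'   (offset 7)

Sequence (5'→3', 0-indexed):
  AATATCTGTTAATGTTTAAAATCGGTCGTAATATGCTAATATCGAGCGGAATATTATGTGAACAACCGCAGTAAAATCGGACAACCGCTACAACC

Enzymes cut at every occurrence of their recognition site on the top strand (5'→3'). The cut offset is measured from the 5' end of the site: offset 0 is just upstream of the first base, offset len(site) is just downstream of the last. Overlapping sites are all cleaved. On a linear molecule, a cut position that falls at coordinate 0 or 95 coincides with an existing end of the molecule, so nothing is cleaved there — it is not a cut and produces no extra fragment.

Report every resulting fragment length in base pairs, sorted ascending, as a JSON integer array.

[2,4,4,7,8,8,12,13,15,22]

Site scan:
  FykIII (ACAACCGC, off=3): starts [61, 80] → cuts [64, 83]
  JekII (AGCG, off=3): starts [44] → cuts [47]
  WciX (AATAT, off=2): starts [0, 29, 37, 49] → cuts [2, 31, 39, 51]
  MvoII (AAAATCG, off=7): starts [17, 72] → cuts [24, 79]

Pooled cuts: [2, 24, 31, 39, 47, 51, 64, 79, 83]

Fragments:
  [0,2): 2 bp
  [2,24): 22 bp
  [24,31): 7 bp
  [31,39): 8 bp
  [39,47): 8 bp
  [47,51): 4 bp
  [51,64): 13 bp
  [64,79): 15 bp
  [79,83): 4 bp
  [83,95): 12 bp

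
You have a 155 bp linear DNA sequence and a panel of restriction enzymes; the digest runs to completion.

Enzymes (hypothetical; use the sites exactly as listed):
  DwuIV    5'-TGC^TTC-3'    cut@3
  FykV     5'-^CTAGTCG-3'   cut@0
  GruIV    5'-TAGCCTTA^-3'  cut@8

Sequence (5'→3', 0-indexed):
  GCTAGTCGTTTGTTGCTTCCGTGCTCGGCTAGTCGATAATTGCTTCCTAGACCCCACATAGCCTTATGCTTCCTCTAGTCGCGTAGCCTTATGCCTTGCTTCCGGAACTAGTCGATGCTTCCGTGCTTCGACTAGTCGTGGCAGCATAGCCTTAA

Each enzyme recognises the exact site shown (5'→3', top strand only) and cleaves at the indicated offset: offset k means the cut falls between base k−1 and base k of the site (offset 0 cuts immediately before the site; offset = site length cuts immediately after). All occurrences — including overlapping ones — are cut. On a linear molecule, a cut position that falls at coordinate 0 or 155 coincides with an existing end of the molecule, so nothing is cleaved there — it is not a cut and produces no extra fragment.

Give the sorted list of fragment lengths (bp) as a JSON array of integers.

Scan for sites:
  DwuIV (TGCTTC, off=3): starts [13, 40, 66, 96, 115, 123] → cuts [16, 43, 69, 99, 118, 126]
  FykV (CTAGTCG, off=0): starts [1, 28, 74, 107, 131] → cuts [1, 28, 74, 107, 131]
  GruIV (TAGCCTTA, off=8): starts [58, 83, 146] → cuts [66, 91, 154]

Pooled cuts: [1, 16, 28, 43, 66, 69, 74, 91, 99, 107, 118, 126, 131, 154]

Fragments:
  [0,1): 1 bp
  [1,16): 15 bp
  [16,28): 12 bp
  [28,43): 15 bp
  [43,66): 23 bp
  [66,69): 3 bp
  [69,74): 5 bp
  [74,91): 17 bp
  [91,99): 8 bp
  [99,107): 8 bp
  [107,118): 11 bp
  [118,126): 8 bp
  [126,131): 5 bp
  [131,154): 23 bp
  [154,155): 1 bp

[1,1,3,5,5,8,8,8,11,12,15,15,17,23,23]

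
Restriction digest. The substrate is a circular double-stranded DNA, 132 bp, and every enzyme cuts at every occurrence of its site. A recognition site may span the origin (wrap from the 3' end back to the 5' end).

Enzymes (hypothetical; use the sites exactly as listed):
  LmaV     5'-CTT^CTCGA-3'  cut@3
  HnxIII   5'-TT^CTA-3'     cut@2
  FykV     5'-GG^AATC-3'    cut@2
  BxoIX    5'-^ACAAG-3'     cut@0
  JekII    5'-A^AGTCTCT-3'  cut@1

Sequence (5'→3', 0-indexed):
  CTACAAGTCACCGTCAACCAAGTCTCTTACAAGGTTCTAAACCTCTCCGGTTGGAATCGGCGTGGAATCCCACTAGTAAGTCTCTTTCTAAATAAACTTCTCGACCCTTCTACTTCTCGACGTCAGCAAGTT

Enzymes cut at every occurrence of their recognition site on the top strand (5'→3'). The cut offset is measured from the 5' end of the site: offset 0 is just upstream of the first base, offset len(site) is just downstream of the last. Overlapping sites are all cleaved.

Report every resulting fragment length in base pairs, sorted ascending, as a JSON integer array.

Site scan:
  LmaV CTTCTCGA/3: at [96, 112] ⇒ [99, 115]
  HnxIII TTCTA/2: at [34, 85, 107, 130] ⇒ [0, 36, 87, 109]
  FykV GGAATC/2: at [52, 63] ⇒ [54, 65]
  BxoIX ACAAG/0: at [2, 28] ⇒ [2, 28]
  JekII AAGTCTCT/1: at [19, 77] ⇒ [20, 78]

All cut coordinates (distinct, sorted): [0, 2, 20, 28, 36, 54, 65, 78, 87, 99, 109, 115]

Fragment lengths:
  0→2: 2 bp
  2→20: 18 bp
  20→28: 8 bp
  28→36: 8 bp
  36→54: 18 bp
  54→65: 11 bp
  65→78: 13 bp
  78→87: 9 bp
  87→99: 12 bp
  99→109: 10 bp
  109→115: 6 bp
  115→0 (wrap): 132-115+0 = 17 bp

[2,6,8,8,9,10,11,12,13,17,18,18]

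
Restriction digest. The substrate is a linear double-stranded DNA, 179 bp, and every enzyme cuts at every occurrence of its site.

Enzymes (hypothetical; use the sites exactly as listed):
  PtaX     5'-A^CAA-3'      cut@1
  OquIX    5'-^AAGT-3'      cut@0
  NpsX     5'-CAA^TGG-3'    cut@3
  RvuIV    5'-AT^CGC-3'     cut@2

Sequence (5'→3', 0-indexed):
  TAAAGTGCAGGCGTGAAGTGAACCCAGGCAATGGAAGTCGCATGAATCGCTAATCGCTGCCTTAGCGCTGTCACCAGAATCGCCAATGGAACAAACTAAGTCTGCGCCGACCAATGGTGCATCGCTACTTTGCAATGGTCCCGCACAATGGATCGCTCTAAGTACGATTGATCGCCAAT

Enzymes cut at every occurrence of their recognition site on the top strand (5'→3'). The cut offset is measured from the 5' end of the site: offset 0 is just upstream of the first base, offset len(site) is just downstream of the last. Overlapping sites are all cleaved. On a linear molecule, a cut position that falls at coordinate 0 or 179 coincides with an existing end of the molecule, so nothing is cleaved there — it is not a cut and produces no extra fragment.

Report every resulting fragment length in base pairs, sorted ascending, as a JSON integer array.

Scan for sites:
  PtaX ACAA/1: at [90, 144] ⇒ [91, 145]
  OquIX AAGT/0: at [2, 15, 34, 97, 159] ⇒ [2, 15, 34, 97, 159]
  NpsX CAATGG/3: at [28, 83, 111, 132, 145] ⇒ [31, 86, 114, 135, 148]
  RvuIV ATCGC/2: at [45, 52, 78, 120, 151, 170] ⇒ [47, 54, 80, 122, 153, 172]

Pooled cuts: [2, 15, 31, 34, 47, 54, 80, 86, 91, 97, 114, 122, 135, 145, 148, 153, 159, 172]

Fragments:
  [0,2): 2 bp
  [2,15): 13 bp
  [15,31): 16 bp
  [31,34): 3 bp
  [34,47): 13 bp
  [47,54): 7 bp
  [54,80): 26 bp
  [80,86): 6 bp
  [86,91): 5 bp
  [91,97): 6 bp
  [97,114): 17 bp
  [114,122): 8 bp
  [122,135): 13 bp
  [135,145): 10 bp
  [145,148): 3 bp
  [148,153): 5 bp
  [153,159): 6 bp
  [159,172): 13 bp
  [172,179): 7 bp

[2,3,3,5,5,6,6,6,7,7,8,10,13,13,13,13,16,17,26]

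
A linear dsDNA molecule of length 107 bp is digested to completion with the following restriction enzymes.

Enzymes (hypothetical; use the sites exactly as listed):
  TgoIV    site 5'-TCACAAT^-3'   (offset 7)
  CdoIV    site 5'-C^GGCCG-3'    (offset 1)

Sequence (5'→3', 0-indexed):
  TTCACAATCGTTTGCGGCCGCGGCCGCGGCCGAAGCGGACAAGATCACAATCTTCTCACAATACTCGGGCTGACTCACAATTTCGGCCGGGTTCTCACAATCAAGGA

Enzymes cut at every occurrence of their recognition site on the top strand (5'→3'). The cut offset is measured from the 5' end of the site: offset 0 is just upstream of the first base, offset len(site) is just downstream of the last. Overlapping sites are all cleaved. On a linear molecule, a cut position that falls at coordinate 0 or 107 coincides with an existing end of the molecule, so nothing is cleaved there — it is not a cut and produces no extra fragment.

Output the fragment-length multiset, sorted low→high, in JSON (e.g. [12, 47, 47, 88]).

Scan for sites:
  TgoIV TCACAAT/7: at [1, 44, 55, 74, 94] ⇒ [8, 51, 62, 81, 101]
  CdoIV CGGCCG/1: at [14, 20, 26, 83] ⇒ [15, 21, 27, 84]

All cut coordinates (distinct, sorted): [8, 15, 21, 27, 51, 62, 81, 84, 101]

Fragment lengths:
  [0,8): 8 bp
  [8,15): 7 bp
  [15,21): 6 bp
  [21,27): 6 bp
  [27,51): 24 bp
  [51,62): 11 bp
  [62,81): 19 bp
  [81,84): 3 bp
  [84,101): 17 bp
  [101,107): 6 bp

[3,6,6,6,7,8,11,17,19,24]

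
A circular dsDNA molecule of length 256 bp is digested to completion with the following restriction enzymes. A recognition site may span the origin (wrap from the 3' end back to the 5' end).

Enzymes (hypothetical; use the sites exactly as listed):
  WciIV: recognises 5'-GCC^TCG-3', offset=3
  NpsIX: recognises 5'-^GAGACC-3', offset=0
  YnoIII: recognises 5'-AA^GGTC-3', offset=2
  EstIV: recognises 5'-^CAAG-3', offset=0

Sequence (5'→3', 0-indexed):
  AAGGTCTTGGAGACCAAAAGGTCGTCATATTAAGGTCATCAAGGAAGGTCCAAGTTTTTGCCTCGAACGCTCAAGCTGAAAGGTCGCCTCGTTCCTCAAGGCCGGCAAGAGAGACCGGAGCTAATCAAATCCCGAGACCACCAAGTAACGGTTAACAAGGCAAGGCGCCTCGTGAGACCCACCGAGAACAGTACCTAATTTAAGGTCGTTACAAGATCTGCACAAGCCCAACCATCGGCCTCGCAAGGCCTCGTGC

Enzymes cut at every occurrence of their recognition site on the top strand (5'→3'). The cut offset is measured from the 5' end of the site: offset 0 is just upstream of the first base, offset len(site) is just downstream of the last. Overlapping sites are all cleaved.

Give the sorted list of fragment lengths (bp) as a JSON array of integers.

Scan for sites:
  WciIV GCCTCG/3: at [59, 85, 166, 237, 247] ⇒ [62, 88, 169, 240, 250]
  NpsIX GAGACC/0: at [9, 110, 133, 173] ⇒ [9, 110, 133, 173]
  YnoIII AAGGTC/2: at [0, 17, 31, 44, 79, 201] ⇒ [2, 19, 33, 46, 81, 203]
  EstIV CAAG/0: at [39, 50, 71, 96, 105, 141, 155, 160, 211, 222, 243, 255] ⇒ [39, 50, 71, 96, 105, 141, 155, 160, 211, 222, 243, 255]

Pooled cuts: [2, 9, 19, 33, 39, 46, 50, 62, 71, 81, 88, 96, 105, 110, 133, 141, 155, 160, 169, 173, 203, 211, 222, 240, 243, 250, 255]

Fragments:
  2→9: 7 bp
  9→19: 10 bp
  19→33: 14 bp
  33→39: 6 bp
  39→46: 7 bp
  46→50: 4 bp
  50→62: 12 bp
  62→71: 9 bp
  71→81: 10 bp
  81→88: 7 bp
  88→96: 8 bp
  96→105: 9 bp
  105→110: 5 bp
  110→133: 23 bp
  133→141: 8 bp
  141→155: 14 bp
  155→160: 5 bp
  160→169: 9 bp
  169→173: 4 bp
  173→203: 30 bp
  203→211: 8 bp
  211→222: 11 bp
  222→240: 18 bp
  240→243: 3 bp
  243→250: 7 bp
  250→255: 5 bp
  255→2 (wrap): 256-255+2 = 3 bp

[3,3,4,4,5,5,5,6,7,7,7,7,8,8,8,9,9,9,10,10,11,12,14,14,18,23,30]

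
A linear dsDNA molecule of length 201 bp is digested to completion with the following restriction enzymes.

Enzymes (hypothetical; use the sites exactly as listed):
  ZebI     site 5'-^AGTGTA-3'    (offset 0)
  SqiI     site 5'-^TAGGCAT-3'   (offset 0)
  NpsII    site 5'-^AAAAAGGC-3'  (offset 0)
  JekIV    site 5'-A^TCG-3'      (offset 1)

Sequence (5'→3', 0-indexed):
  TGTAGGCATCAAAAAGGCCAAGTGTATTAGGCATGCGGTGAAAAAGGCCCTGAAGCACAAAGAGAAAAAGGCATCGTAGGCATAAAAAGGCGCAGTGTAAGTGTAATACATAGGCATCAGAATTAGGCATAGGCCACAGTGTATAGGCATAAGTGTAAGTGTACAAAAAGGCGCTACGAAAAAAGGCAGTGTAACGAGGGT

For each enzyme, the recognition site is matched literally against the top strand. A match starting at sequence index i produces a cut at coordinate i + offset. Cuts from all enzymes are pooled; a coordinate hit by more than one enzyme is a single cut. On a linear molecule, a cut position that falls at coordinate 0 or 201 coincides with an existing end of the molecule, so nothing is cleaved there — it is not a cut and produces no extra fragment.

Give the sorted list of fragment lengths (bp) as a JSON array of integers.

Per-enzyme occurrences:
  ZebI AGTGTA/0: at [20, 93, 99, 137, 151, 157, 187] ⇒ [20, 93, 99, 137, 151, 157, 187]
  SqiI TAGGCAT/0: at [2, 27, 76, 110, 123, 143] ⇒ [2, 27, 76, 110, 123, 143]
  NpsII AAAAAGGC/0: at [10, 40, 64, 83, 164, 179] ⇒ [10, 40, 64, 83, 164, 179]
  JekIV ATCG/1: at [72] ⇒ [73]

All cut coordinates (distinct, sorted): [2, 10, 20, 27, 40, 64, 73, 76, 83, 93, 99, 110, 123, 137, 143, 151, 157, 164, 179, 187]

Fragment lengths:
  [0,2): 2 bp
  [2,10): 8 bp
  [10,20): 10 bp
  [20,27): 7 bp
  [27,40): 13 bp
  [40,64): 24 bp
  [64,73): 9 bp
  [73,76): 3 bp
  [76,83): 7 bp
  [83,93): 10 bp
  [93,99): 6 bp
  [99,110): 11 bp
  [110,123): 13 bp
  [123,137): 14 bp
  [137,143): 6 bp
  [143,151): 8 bp
  [151,157): 6 bp
  [157,164): 7 bp
  [164,179): 15 bp
  [179,187): 8 bp
  [187,201): 14 bp

[2,3,6,6,6,7,7,7,8,8,8,9,10,10,11,13,13,14,14,15,24]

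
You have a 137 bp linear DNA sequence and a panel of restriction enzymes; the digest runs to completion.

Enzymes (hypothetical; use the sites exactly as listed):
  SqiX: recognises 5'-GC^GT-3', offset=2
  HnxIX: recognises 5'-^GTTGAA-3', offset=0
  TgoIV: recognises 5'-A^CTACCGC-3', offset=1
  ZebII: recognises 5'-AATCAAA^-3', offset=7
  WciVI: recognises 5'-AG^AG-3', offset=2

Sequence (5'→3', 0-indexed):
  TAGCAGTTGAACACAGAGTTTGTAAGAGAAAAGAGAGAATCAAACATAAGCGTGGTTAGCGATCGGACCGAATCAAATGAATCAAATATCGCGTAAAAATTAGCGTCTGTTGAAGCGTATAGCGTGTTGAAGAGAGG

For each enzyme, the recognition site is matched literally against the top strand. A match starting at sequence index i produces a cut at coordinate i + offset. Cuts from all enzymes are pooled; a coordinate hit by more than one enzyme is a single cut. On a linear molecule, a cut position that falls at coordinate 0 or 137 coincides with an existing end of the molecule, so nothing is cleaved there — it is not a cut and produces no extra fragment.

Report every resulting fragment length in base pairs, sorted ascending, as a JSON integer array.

Per-enzyme occurrences:
  SqiX (GCGT, off=2): starts [49, 90, 102, 114, 121] → cuts [51, 92, 104, 116, 123]
  HnxIX (GTTGAA, off=0): starts [5, 108, 125] → cuts [5, 108, 125]
  TgoIV (ACTACCGC, off=1): no sites
  ZebII (AATCAAA, off=7): starts [37, 70, 79] → cuts [44, 77, 86]
  WciVI (AGAG, off=2): starts [14, 24, 31, 33, 130, 132] → cuts [16, 26, 33, 35, 132, 134]

All cut coordinates (distinct, sorted): [5, 16, 26, 33, 35, 44, 51, 77, 86, 92, 104, 108, 116, 123, 125, 132, 134]

Fragments:
  [0,5): 5 bp
  [5,16): 11 bp
  [16,26): 10 bp
  [26,33): 7 bp
  [33,35): 2 bp
  [35,44): 9 bp
  [44,51): 7 bp
  [51,77): 26 bp
  [77,86): 9 bp
  [86,92): 6 bp
  [92,104): 12 bp
  [104,108): 4 bp
  [108,116): 8 bp
  [116,123): 7 bp
  [123,125): 2 bp
  [125,132): 7 bp
  [132,134): 2 bp
  [134,137): 3 bp

[2,2,2,3,4,5,6,7,7,7,7,8,9,9,10,11,12,26]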